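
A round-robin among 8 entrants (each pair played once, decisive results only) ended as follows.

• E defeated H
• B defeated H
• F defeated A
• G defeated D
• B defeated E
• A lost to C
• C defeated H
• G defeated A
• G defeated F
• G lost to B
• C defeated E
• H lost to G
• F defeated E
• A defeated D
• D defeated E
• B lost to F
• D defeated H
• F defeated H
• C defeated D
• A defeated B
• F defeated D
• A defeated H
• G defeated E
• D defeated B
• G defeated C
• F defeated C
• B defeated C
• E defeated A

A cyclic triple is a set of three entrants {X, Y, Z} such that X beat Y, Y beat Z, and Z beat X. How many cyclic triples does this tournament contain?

7

Win totals: A 3, B 4, C 4, D 3, E 2, F 6, G 6, H 0.
An entrant with w wins dominates both others in C(w,2) triples; summing gives 3 + 6 + 6 + 3 + 1 + 15 + 15 + 0 = 49 transitive triples.
Total triples C(8,3) = 56, so cyclic triples = 56 − 49 = 7.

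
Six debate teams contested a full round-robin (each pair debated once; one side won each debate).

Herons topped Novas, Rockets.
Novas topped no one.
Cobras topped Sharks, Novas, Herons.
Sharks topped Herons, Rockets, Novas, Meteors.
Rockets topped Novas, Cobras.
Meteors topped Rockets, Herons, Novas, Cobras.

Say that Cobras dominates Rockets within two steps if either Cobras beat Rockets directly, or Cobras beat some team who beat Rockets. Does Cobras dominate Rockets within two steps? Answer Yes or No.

Yes

Cobras did not beat Rockets directly.
Cobras beat Herons, Sharks, Novas. Of those, Herons beat Rockets.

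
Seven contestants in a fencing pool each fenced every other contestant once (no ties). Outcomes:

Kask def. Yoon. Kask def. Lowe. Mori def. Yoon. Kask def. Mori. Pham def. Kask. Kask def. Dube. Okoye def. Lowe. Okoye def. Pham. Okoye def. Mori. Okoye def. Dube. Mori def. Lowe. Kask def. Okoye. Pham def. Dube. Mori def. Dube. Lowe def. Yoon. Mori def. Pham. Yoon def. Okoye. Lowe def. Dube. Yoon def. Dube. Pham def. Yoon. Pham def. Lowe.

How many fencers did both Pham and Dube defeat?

Pham beat: Lowe, Yoon, Kask, Dube.
Dube beat: no one.
No one was beaten by both.

0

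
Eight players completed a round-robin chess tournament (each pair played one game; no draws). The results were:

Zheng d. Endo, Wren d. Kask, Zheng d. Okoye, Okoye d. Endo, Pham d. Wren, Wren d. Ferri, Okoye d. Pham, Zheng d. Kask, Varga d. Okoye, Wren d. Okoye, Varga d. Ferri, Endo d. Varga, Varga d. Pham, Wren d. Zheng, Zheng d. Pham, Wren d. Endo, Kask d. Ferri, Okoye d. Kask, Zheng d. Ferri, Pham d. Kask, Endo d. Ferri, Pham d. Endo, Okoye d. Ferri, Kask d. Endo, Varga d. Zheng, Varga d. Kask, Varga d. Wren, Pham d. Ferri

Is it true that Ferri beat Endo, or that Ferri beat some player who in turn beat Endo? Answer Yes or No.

Ferri did not beat Endo directly.
Ferri beat no one, so there is no intermediate player.

No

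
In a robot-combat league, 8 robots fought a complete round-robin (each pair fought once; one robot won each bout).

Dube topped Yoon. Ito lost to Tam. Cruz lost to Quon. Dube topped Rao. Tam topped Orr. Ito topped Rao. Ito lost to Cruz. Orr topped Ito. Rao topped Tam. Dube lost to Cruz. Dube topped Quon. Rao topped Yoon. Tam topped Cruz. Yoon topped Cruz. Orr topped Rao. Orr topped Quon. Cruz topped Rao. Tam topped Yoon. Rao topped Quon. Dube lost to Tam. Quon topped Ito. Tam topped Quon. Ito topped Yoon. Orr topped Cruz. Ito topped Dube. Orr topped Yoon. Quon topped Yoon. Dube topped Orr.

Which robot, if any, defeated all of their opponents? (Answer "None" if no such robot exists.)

None

Highest win total is Tam with 6 (out of 7 possible).
Tam lost to Rao, so no robot went undefeated.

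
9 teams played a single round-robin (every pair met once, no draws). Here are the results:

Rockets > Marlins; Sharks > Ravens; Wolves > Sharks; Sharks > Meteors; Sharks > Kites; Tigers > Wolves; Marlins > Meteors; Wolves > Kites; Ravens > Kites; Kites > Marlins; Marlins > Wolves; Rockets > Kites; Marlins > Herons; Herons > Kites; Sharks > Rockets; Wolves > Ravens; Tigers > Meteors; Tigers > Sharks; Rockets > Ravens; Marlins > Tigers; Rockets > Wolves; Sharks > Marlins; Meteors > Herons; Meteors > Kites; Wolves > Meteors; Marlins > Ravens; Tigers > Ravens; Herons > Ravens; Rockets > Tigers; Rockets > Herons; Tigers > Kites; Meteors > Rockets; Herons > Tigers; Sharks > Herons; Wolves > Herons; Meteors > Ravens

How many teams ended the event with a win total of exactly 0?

Win totals: Ravens 1, Kites 1, Tigers 5, Sharks 6, Herons 3, Marlins 5, Wolves 5, Rockets 6, Meteors 4.
No team has exactly 0 wins.

0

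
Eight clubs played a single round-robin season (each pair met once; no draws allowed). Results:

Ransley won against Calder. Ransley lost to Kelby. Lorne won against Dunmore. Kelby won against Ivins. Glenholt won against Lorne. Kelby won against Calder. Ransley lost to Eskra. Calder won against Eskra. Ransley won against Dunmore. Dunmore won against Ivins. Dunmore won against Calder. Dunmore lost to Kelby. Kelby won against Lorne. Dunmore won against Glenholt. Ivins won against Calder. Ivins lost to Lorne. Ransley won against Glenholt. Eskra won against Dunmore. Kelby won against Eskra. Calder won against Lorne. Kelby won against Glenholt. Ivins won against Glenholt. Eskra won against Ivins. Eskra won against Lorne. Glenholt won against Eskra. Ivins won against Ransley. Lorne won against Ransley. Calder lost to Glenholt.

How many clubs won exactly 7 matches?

Win totals: Glenholt 3, Ransley 3, Ivins 3, Kelby 7, Calder 2, Eskra 4, Lorne 3, Dunmore 3.
Exactly 7: Kelby — 1 club.

1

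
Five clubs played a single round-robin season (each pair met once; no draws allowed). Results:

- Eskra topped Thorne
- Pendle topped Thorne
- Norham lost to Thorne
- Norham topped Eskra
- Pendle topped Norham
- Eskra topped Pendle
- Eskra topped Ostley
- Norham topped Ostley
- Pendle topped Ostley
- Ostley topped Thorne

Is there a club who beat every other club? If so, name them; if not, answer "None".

Highest win total is Pendle with 3 (out of 4 possible).
Pendle lost to Eskra, so no club went undefeated.

None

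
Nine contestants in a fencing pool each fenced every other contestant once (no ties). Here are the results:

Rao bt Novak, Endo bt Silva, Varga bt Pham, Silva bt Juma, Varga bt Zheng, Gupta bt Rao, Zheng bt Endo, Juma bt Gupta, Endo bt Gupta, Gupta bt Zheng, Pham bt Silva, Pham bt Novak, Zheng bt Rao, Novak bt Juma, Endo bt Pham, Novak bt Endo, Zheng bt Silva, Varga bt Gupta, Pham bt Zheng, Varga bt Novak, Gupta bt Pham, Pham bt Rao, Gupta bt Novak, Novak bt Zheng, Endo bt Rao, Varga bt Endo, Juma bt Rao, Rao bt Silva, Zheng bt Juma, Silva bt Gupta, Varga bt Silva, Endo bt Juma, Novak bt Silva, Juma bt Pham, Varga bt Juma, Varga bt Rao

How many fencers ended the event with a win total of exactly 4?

Win totals: Varga 8, Pham 4, Zheng 4, Juma 3, Gupta 4, Endo 5, Novak 4, Rao 2, Silva 2.
Exactly 4: Pham, Zheng, Gupta, Novak — 4 fencers.

4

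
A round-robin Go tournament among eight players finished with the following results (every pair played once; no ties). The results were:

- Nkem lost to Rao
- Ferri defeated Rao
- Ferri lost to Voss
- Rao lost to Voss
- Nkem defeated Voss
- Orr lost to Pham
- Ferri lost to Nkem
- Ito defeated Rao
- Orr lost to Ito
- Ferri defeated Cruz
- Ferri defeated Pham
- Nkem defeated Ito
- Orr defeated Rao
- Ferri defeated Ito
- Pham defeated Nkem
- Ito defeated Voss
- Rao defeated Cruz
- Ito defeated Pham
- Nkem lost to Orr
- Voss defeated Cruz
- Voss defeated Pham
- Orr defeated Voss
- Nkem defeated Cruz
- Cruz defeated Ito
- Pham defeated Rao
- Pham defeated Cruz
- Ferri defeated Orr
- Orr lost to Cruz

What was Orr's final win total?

Orr's results: beat Voss, Rao, Nkem; lost to Ferri, Pham, Ito, Cruz.
That is 3 wins.

3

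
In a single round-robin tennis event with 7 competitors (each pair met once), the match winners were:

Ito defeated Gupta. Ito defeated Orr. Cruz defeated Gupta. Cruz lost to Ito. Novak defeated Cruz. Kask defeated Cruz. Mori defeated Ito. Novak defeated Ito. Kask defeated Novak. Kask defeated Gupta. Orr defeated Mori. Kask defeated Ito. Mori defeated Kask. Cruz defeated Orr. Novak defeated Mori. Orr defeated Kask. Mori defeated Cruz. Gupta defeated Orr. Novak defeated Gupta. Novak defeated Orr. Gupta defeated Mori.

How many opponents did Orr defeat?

2

Orr's results: beat Kask, Mori; lost to Gupta, Novak, Cruz, Ito.
That is 2 wins.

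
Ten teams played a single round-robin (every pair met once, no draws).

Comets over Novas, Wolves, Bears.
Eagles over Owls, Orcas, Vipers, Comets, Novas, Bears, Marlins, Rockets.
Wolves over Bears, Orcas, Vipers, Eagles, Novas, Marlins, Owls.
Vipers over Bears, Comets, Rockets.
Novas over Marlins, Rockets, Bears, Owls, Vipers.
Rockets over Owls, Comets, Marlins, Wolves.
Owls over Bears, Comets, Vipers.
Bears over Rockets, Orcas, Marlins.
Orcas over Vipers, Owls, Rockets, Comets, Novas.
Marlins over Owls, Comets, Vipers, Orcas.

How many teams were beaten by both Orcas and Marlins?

3

Orcas beat: Vipers, Owls, Rockets, Novas, Comets.
Marlins beat: Vipers, Owls, Orcas, Comets.
Both beat: Vipers, Owls, Comets — 3.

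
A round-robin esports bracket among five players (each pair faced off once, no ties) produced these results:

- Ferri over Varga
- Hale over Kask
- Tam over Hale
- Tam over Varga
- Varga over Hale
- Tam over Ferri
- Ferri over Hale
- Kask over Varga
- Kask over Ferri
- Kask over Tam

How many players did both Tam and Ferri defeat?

2

Tam beat: Hale, Ferri, Varga.
Ferri beat: Hale, Varga.
Both beat: Hale, Varga — 2.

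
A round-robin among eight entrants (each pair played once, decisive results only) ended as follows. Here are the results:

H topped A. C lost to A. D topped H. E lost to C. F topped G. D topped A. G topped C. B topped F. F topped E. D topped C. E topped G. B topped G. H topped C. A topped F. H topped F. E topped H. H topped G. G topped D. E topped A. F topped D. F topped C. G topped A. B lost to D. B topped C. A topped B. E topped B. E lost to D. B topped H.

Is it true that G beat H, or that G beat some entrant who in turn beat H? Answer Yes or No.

Yes

G did not beat H directly.
G beat A, C, D. Of those, D beat H.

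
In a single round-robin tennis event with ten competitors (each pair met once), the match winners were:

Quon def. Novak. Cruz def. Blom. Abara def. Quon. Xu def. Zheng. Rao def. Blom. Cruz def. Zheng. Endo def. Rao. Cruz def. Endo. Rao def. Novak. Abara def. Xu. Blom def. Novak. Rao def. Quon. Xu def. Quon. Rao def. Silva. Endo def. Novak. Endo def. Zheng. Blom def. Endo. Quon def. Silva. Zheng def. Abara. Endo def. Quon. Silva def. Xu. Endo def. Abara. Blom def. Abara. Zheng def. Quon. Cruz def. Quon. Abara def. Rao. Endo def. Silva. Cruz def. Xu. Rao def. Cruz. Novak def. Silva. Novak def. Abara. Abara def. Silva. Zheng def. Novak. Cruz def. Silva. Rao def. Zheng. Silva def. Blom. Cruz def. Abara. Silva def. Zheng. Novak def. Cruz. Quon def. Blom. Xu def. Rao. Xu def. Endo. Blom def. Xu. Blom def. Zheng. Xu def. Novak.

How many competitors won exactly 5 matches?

Win totals: Zheng 3, Silva 3, Rao 6, Quon 3, Xu 5, Novak 3, Abara 4, Cruz 7, Blom 5, Endo 6.
Exactly 5: Xu, Blom — 2 competitors.

2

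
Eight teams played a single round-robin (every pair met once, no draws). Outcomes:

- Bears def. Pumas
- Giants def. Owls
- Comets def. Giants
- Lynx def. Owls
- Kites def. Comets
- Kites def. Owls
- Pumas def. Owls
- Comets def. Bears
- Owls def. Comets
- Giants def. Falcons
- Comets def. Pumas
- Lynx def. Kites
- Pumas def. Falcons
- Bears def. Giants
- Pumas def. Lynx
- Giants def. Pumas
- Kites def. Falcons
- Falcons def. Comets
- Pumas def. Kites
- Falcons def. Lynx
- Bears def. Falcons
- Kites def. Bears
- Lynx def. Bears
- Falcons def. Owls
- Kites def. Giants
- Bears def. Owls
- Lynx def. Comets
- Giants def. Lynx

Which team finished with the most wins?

Win totals: Bears 4, Lynx 4, Owls 1, Pumas 4, Giants 4, Comets 3, Falcons 3, Kites 5.
Kites leads with 5 wins (next highest: 4).

Kites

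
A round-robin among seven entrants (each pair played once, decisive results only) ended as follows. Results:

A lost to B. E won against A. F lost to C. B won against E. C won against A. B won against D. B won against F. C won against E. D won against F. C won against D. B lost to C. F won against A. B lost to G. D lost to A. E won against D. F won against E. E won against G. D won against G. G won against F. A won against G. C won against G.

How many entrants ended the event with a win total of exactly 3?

1

Win totals: A 2, B 4, C 6, D 2, E 3, F 2, G 2.
Exactly 3: E — 1 entrant.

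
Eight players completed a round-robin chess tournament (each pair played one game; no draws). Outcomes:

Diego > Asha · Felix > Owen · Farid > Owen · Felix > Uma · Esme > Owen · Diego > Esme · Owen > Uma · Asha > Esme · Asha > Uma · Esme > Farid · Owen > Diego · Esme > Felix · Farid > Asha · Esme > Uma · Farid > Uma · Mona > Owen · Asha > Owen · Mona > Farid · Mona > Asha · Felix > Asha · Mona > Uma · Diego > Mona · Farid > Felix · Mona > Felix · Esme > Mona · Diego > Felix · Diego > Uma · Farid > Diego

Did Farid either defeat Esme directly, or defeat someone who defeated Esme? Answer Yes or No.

Farid did not beat Esme directly.
Farid beat Uma, Asha, Diego, Owen, Felix. Of those, Asha beat Esme.

Yes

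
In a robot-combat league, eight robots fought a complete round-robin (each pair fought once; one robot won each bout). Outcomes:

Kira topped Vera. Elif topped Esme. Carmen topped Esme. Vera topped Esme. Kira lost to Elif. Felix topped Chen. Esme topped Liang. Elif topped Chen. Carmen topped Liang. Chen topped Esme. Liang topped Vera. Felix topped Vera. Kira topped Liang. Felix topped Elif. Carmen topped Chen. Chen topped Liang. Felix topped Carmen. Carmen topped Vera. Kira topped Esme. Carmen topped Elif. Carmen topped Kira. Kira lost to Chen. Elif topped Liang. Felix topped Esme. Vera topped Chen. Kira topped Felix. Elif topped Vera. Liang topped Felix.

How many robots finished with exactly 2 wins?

Win totals: Esme 1, Felix 5, Liang 2, Vera 2, Chen 3, Kira 4, Carmen 6, Elif 5.
Exactly 2: Liang, Vera — 2 robots.

2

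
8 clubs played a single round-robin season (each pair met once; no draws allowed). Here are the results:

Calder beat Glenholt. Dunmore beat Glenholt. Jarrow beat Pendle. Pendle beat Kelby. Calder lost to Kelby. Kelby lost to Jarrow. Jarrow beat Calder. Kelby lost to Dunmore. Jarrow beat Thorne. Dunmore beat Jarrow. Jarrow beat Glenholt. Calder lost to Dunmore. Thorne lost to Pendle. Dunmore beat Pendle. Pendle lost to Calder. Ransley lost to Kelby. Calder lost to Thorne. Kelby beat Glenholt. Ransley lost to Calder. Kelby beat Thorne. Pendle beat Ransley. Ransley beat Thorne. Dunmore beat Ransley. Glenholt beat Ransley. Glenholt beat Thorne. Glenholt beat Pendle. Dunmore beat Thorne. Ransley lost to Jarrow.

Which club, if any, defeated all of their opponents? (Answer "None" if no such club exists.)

Dunmore

Dunmore has 7 wins out of 7 opponents — a perfect record.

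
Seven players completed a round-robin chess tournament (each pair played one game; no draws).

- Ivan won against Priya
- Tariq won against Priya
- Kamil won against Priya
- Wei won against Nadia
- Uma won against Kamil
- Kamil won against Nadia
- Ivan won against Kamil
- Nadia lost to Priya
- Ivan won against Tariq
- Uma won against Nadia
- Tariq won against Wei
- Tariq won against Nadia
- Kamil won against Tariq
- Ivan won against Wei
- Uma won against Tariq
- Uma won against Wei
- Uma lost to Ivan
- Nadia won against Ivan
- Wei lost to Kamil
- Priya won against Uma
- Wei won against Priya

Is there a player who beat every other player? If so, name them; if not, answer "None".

None

Highest win total is Ivan with 5 (out of 6 possible).
Ivan lost to Nadia, so no player went undefeated.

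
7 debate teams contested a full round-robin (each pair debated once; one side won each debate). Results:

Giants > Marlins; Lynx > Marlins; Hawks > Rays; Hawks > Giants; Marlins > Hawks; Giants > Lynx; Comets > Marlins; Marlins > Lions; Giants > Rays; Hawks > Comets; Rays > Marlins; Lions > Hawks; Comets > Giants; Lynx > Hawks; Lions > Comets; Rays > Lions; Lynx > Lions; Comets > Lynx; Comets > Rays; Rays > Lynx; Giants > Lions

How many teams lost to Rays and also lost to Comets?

Rays beat: Lions, Lynx, Marlins.
Comets beat: Giants, Lynx, Marlins, Rays.
Both beat: Lynx, Marlins — 2.

2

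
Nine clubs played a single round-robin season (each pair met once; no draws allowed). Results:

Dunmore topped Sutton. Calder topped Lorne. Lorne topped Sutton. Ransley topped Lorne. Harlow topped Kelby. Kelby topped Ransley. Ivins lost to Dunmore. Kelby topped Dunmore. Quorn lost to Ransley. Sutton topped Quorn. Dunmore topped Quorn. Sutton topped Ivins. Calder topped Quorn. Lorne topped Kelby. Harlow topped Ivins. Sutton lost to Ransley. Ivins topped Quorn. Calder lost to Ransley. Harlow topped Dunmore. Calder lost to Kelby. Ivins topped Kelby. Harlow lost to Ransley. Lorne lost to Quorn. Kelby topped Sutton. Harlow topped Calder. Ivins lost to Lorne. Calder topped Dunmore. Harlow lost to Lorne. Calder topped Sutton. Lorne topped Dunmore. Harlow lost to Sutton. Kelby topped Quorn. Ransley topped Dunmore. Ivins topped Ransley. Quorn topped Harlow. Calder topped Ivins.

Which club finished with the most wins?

Win totals: Calder 5, Quorn 2, Sutton 3, Dunmore 3, Harlow 4, Kelby 5, Ivins 3, Lorne 5, Ransley 6.
Ransley leads with 6 wins (next highest: 5).

Ransley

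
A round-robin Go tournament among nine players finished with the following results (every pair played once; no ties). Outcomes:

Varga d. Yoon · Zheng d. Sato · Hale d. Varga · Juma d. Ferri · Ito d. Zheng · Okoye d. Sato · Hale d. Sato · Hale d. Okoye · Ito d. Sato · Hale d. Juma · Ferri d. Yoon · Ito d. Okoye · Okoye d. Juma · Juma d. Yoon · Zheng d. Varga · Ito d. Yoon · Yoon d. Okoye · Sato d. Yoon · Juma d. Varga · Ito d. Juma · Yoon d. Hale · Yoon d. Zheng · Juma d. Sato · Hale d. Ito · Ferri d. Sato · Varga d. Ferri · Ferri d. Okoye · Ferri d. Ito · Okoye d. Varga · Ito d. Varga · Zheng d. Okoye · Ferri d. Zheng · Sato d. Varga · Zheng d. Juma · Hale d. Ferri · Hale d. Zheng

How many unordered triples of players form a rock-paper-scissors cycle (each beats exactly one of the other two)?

Win totals: Hale 7, Juma 4, Yoon 3, Varga 2, Ito 6, Sato 2, Zheng 4, Ferri 5, Okoye 3.
A player with w wins dominates both others in C(w,2) triples; summing gives 21 + 6 + 3 + 1 + 15 + 1 + 6 + 10 + 3 = 66 transitive triples.
Total triples C(9,3) = 84, so cyclic triples = 84 − 66 = 18.

18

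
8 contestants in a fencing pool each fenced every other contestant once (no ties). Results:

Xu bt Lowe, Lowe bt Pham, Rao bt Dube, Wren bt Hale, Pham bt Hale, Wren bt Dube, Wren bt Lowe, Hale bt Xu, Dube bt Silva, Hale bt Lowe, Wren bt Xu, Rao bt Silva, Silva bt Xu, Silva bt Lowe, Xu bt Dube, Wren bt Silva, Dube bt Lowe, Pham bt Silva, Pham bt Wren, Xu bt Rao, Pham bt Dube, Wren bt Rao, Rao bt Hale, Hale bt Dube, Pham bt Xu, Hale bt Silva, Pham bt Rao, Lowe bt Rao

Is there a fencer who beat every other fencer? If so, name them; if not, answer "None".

Highest win total is Wren with 6 (out of 7 possible).
Wren lost to Pham, so no fencer went undefeated.

None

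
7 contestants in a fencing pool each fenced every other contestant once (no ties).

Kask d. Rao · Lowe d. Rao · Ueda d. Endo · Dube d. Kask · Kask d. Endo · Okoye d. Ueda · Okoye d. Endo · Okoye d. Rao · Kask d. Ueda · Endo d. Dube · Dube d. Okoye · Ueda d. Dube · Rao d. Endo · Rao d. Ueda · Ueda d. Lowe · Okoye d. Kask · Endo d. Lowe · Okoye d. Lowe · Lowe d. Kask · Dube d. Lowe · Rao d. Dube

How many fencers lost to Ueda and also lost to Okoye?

Ueda beat: Lowe, Endo, Dube.
Okoye beat: Lowe, Kask, Ueda, Rao, Endo.
Both beat: Lowe, Endo — 2.

2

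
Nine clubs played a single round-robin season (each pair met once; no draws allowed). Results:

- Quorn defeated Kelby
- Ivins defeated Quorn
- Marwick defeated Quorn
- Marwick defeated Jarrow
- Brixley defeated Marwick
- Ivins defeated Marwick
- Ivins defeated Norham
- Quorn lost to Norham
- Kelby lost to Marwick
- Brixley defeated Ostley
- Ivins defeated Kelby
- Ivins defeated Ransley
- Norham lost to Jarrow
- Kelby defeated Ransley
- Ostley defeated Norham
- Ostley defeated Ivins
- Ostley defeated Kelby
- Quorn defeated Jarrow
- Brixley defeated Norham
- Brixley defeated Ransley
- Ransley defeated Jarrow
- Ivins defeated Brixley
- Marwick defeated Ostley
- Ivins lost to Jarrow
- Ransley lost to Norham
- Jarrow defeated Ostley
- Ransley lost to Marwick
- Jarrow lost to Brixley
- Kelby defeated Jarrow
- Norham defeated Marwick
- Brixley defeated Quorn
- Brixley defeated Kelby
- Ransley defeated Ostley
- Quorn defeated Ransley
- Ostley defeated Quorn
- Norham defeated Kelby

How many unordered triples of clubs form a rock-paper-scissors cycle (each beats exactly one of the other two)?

Win totals: Norham 4, Ostley 4, Ivins 6, Kelby 2, Brixley 7, Jarrow 3, Quorn 3, Ransley 2, Marwick 5.
A club with w wins dominates both others in C(w,2) triples; summing gives 6 + 6 + 15 + 1 + 21 + 3 + 3 + 1 + 10 = 66 transitive triples.
Total triples C(9,3) = 84, so cyclic triples = 84 − 66 = 18.

18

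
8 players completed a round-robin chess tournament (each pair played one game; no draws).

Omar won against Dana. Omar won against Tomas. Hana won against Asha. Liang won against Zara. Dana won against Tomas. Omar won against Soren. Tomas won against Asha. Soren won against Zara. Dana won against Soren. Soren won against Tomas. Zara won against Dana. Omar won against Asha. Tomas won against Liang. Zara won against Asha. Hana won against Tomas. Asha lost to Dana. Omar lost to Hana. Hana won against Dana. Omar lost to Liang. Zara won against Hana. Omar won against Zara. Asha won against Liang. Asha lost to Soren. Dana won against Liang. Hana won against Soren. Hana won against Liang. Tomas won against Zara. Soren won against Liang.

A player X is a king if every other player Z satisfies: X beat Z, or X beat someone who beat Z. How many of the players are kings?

5

Liang reaches everyone (king).
Omar reaches everyone (king).
Dana cannot reach Hana in two steps.
Soren reaches everyone (king).
Asha cannot reach Dana, Soren, Tomas, Hana in two steps.
Zara reaches everyone (king).
Tomas cannot reach Soren in two steps.
Hana reaches everyone (king).
Kings: Liang, Omar, Soren, Zara, Hana — 5.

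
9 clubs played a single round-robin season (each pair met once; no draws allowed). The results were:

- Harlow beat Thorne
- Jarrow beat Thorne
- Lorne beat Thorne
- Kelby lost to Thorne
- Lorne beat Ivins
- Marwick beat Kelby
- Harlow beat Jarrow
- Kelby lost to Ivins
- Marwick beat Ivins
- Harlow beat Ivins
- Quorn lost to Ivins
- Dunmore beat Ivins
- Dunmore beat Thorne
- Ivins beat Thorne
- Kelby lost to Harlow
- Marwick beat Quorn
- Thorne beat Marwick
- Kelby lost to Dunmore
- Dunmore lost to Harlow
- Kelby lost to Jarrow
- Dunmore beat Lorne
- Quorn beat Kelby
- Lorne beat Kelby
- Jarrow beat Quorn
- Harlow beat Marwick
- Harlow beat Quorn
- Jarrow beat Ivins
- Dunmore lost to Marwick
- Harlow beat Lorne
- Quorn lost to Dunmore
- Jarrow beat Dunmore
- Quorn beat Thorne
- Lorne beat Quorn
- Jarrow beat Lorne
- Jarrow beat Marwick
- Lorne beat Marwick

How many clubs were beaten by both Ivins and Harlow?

Ivins beat: Quorn, Thorne, Kelby.
Harlow beat: Quorn, Lorne, Ivins, Thorne, Kelby, Jarrow, Marwick, Dunmore.
Both beat: Quorn, Thorne, Kelby — 3.

3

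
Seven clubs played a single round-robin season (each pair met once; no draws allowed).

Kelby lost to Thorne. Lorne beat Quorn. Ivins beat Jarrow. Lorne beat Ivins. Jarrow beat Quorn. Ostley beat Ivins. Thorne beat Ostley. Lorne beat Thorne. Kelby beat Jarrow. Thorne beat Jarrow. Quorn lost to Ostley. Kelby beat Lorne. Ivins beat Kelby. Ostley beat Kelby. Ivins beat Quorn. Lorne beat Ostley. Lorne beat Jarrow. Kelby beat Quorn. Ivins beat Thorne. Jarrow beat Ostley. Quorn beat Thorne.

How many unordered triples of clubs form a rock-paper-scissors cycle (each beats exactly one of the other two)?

Win totals: Lorne 5, Jarrow 2, Quorn 1, Kelby 3, Ivins 4, Ostley 3, Thorne 3.
A club with w wins dominates both others in C(w,2) triples; summing gives 10 + 1 + 0 + 3 + 6 + 3 + 3 = 26 transitive triples.
Total triples C(7,3) = 35, so cyclic triples = 35 − 26 = 9.

9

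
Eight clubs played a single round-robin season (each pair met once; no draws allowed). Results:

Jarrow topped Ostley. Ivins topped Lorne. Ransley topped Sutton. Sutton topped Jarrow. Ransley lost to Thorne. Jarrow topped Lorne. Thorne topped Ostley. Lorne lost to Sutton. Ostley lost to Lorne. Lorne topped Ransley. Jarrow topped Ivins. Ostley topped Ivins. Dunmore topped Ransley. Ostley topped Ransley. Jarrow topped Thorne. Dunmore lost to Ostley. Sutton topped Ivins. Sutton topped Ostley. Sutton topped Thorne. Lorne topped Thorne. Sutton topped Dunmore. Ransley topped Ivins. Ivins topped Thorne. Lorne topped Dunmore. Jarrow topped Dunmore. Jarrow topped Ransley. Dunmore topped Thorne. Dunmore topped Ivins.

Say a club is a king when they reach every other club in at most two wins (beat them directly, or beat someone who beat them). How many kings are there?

3

Jarrow reaches everyone (king).
Ivins cannot reach Jarrow, Sutton in two steps.
Thorne cannot reach Jarrow, Lorne in two steps.
Ostley cannot reach Jarrow in two steps.
Ransley reaches everyone (king).
Dunmore cannot reach Jarrow in two steps.
Sutton reaches everyone (king).
Lorne cannot reach Jarrow in two steps.
Kings: Jarrow, Ransley, Sutton — 3.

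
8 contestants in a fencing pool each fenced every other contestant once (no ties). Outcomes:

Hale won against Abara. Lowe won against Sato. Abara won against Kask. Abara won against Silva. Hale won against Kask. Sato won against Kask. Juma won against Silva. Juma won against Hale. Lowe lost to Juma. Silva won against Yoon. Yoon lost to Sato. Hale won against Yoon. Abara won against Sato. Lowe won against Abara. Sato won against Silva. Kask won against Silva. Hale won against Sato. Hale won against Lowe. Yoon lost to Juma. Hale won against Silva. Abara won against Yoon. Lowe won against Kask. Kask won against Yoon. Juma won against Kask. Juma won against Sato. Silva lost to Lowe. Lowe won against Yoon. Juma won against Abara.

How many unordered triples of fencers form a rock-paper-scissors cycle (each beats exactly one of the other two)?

Win totals: Hale 6, Yoon 0, Silva 1, Lowe 5, Abara 4, Sato 3, Juma 7, Kask 2.
A fencer with w wins dominates both others in C(w,2) triples; summing gives 15 + 0 + 0 + 10 + 6 + 3 + 21 + 1 = 56 transitive triples.
Total triples C(8,3) = 56, so cyclic triples = 56 − 56 = 0.

0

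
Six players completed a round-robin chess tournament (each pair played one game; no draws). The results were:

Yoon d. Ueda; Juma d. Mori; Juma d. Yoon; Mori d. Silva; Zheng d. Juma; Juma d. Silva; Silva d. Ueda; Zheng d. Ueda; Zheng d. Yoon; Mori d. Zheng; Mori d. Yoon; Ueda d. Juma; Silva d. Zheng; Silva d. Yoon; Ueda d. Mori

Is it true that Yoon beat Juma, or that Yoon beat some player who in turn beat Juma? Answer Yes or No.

Yoon did not beat Juma directly.
Yoon beat Ueda. Of those, Ueda beat Juma.

Yes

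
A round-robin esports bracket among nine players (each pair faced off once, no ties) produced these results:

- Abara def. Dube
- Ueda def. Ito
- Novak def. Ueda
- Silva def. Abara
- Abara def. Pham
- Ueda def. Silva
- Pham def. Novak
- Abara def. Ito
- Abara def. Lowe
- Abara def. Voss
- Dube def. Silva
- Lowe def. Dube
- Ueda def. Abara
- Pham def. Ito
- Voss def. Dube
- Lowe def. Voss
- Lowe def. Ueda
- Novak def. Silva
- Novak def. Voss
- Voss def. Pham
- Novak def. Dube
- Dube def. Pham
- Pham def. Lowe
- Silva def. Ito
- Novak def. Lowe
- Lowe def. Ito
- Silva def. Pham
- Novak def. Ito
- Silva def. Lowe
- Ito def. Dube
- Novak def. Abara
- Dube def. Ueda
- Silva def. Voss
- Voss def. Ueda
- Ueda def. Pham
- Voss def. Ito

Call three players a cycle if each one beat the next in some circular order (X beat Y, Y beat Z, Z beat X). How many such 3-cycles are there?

Win totals: Ito 1, Novak 7, Pham 3, Ueda 4, Abara 5, Voss 4, Dube 3, Silva 5, Lowe 4.
A player with w wins dominates both others in C(w,2) triples; summing gives 0 + 21 + 3 + 6 + 10 + 6 + 3 + 10 + 6 = 65 transitive triples.
Total triples C(9,3) = 84, so cyclic triples = 84 − 65 = 19.

19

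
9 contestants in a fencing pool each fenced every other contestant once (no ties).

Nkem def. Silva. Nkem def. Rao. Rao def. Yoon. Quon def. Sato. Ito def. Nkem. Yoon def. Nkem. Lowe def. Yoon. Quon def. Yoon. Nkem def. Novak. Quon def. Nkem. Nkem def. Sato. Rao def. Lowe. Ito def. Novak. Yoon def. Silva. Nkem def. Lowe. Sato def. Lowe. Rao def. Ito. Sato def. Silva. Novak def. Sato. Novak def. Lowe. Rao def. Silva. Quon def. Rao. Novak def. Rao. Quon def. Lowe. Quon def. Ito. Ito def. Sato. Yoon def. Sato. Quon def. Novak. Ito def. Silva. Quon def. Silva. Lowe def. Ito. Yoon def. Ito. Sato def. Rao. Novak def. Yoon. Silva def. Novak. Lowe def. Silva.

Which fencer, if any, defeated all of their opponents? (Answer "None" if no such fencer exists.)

Quon has 8 wins out of 8 opponents — a perfect record.

Quon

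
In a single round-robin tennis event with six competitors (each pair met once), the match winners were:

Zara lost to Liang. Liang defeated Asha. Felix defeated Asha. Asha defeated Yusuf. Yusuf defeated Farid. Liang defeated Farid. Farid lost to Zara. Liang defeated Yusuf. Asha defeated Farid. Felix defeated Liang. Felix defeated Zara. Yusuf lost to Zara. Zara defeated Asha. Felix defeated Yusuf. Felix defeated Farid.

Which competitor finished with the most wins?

Win totals: Farid 0, Yusuf 1, Liang 4, Asha 2, Zara 3, Felix 5.
Felix leads with 5 wins (next highest: 4).

Felix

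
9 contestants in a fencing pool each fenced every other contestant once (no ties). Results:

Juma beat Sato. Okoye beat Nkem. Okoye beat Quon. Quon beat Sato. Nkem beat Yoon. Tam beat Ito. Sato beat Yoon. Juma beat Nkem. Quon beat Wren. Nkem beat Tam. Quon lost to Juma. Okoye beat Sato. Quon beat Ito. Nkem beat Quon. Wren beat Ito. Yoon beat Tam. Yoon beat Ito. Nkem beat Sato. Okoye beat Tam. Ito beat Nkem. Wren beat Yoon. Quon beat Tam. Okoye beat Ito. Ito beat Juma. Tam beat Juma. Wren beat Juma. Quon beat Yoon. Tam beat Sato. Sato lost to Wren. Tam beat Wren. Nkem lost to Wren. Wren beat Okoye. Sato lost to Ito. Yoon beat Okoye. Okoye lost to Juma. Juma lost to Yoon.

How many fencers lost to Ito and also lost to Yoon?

1

Ito beat: Sato, Nkem, Juma.
Yoon beat: Okoye, Juma, Tam, Ito.
Both beat: Juma — 1.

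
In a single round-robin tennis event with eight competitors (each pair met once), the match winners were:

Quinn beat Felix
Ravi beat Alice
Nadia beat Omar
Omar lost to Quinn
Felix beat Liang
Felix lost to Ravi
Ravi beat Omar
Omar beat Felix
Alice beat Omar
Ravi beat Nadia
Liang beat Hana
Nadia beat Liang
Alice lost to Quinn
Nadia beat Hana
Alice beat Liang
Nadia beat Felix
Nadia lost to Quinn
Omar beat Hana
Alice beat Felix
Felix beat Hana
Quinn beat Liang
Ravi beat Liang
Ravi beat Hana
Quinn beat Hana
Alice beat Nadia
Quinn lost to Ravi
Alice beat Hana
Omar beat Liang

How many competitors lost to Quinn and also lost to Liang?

1

Quinn beat: Felix, Nadia, Hana, Omar, Alice, Liang.
Liang beat: Hana.
Both beat: Hana — 1.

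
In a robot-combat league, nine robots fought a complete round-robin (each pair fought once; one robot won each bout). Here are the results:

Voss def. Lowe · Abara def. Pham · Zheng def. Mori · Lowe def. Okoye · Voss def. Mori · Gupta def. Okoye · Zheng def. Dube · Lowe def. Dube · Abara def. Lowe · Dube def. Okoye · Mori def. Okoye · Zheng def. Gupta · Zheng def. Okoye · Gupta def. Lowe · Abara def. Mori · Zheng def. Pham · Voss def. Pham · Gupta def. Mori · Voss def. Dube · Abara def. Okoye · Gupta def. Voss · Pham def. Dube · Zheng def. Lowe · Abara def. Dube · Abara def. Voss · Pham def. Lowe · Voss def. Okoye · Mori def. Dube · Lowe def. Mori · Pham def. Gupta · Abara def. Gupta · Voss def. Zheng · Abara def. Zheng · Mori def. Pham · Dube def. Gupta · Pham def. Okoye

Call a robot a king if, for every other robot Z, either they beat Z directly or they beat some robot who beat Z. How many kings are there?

1

Lowe cannot reach Zheng, Voss, Abara in two steps.
Zheng cannot reach Abara in two steps.
Okoye cannot reach Lowe, Zheng, Voss, Pham, Abara, Mori, Dube, Gupta in two steps.
Voss cannot reach Abara in two steps.
Pham cannot reach Zheng, Abara in two steps.
Abara reaches everyone (king).
Mori cannot reach Zheng, Voss, Abara in two steps.
Dube cannot reach Zheng, Pham, Abara in two steps.
Gupta cannot reach Abara in two steps.
Kings: Abara — 1.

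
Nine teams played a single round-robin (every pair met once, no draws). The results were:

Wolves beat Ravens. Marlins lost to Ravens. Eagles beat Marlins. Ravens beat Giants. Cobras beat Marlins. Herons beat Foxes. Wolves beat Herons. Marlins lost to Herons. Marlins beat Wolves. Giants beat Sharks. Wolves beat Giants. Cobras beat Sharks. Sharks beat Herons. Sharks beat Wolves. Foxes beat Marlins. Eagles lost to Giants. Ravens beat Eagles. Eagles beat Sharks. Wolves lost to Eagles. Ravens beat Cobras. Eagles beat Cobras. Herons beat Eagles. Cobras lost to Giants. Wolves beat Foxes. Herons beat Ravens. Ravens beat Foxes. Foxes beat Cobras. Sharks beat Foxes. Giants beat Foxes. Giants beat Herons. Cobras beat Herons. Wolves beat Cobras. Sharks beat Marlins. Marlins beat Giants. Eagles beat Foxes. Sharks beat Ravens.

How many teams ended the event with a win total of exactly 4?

1

Win totals: Wolves 5, Foxes 2, Giants 5, Ravens 5, Marlins 2, Herons 4, Cobras 3, Eagles 5, Sharks 5.
Exactly 4: Herons — 1 team.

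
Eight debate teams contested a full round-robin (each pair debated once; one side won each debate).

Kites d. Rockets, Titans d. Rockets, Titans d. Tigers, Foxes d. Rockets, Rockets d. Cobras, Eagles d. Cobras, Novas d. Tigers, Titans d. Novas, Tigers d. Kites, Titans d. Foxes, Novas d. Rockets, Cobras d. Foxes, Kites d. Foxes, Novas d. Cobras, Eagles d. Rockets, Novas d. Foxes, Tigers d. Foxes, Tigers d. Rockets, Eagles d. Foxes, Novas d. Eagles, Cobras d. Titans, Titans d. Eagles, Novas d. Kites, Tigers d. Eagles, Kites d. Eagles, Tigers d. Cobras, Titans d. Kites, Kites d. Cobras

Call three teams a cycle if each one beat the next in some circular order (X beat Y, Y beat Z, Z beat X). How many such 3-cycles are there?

6

Win totals: Kites 4, Tigers 5, Cobras 2, Novas 6, Titans 6, Eagles 3, Rockets 1, Foxes 1.
A team with w wins dominates both others in C(w,2) triples; summing gives 6 + 10 + 1 + 15 + 15 + 3 + 0 + 0 = 50 transitive triples.
Total triples C(8,3) = 56, so cyclic triples = 56 − 50 = 6.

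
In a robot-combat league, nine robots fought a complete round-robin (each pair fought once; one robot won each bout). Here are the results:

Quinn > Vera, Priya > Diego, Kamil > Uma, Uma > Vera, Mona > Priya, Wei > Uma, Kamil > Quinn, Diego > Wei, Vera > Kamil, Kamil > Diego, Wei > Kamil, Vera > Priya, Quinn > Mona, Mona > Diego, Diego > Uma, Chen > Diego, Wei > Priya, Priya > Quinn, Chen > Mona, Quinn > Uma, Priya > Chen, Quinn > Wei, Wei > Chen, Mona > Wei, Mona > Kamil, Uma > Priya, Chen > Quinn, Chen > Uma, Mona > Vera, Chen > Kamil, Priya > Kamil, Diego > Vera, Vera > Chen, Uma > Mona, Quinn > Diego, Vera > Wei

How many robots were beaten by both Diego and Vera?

1

Diego beat: Vera, Uma, Wei.
Vera beat: Kamil, Wei, Priya, Chen.
Both beat: Wei — 1.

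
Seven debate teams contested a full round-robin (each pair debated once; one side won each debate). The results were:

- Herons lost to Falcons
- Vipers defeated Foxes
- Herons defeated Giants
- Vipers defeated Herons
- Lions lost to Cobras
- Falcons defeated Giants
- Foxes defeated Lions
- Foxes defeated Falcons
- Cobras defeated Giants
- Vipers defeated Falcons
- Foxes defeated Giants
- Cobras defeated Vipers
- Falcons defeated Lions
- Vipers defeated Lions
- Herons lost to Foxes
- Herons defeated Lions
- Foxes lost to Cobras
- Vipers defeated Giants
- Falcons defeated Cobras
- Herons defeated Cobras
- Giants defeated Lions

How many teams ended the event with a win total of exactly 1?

Win totals: Vipers 5, Foxes 4, Falcons 4, Giants 1, Lions 0, Cobras 4, Herons 3.
Exactly 1: Giants — 1 team.

1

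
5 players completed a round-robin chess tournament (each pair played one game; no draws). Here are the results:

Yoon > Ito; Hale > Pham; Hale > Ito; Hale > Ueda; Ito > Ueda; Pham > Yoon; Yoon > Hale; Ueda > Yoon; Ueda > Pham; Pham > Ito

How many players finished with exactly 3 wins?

1

Win totals: Ito 1, Yoon 2, Ueda 2, Hale 3, Pham 2.
Exactly 3: Hale — 1 player.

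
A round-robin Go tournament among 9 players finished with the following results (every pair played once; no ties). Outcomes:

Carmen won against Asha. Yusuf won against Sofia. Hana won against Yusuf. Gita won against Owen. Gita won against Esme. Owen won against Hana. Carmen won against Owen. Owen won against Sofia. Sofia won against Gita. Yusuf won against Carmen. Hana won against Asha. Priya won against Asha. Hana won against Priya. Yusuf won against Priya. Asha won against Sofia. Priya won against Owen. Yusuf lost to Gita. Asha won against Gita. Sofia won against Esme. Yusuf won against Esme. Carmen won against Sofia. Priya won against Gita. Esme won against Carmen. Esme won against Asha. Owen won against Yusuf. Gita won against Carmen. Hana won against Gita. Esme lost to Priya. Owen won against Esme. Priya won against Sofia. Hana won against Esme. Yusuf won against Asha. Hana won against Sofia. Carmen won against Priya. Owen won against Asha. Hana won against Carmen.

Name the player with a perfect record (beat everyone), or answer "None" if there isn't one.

None

Highest win total is Hana with 7 (out of 8 possible).
Hana lost to Owen, so no player went undefeated.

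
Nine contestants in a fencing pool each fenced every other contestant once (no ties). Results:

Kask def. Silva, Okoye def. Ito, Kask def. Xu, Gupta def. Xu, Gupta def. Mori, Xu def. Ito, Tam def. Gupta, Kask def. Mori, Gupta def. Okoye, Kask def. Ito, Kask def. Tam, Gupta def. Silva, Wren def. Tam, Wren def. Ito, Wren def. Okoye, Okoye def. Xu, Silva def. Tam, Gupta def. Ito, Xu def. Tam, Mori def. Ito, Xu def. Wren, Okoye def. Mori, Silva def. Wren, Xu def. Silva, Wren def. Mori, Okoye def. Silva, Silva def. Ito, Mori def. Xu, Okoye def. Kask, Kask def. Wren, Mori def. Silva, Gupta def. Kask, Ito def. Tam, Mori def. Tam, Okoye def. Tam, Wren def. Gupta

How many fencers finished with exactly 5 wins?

1

Win totals: Okoye 6, Tam 1, Ito 1, Xu 4, Wren 5, Gupta 6, Mori 4, Kask 6, Silva 3.
Exactly 5: Wren — 1 fencer.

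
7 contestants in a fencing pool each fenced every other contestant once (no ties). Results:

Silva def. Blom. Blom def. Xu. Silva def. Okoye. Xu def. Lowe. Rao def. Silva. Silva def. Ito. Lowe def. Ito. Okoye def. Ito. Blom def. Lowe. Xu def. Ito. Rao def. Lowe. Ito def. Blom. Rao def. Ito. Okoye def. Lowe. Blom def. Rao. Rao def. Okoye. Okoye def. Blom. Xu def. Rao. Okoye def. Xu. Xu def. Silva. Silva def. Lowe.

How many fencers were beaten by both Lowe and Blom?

0

Lowe beat: Ito.
Blom beat: Xu, Lowe, Rao.
No one was beaten by both.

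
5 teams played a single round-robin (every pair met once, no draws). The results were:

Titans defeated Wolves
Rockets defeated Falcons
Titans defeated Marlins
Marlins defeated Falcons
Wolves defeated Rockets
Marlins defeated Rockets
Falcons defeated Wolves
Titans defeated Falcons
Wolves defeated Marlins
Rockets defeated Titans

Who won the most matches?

Titans

Win totals: Falcons 1, Rockets 2, Marlins 2, Wolves 2, Titans 3.
Titans leads with 3 wins (next highest: 2).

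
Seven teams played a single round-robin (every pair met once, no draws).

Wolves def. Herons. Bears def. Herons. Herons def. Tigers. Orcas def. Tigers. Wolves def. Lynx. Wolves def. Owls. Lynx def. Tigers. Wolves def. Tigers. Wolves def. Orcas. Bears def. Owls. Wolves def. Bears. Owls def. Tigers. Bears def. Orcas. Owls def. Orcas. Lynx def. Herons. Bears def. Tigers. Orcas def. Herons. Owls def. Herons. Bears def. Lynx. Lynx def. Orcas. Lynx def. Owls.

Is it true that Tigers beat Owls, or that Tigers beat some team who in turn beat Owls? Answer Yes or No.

Tigers did not beat Owls directly.
Tigers beat no one, so there is no intermediate team.

No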